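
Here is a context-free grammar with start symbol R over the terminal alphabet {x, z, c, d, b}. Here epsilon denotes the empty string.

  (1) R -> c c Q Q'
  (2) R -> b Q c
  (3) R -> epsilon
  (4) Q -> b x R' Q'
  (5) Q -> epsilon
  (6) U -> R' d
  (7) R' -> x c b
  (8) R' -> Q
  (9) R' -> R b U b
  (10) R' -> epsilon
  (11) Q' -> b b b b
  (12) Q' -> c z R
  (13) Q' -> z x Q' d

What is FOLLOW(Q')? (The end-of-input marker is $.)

{$, b, c, d, z}

FIRST(R) = {epsilon, b, c}
FIRST(Q) = {epsilon, b}
FIRST(Q') = {b, c, z}
FIRST(R') = {epsilon, b, c, x}  (via Q, R b U b)
FIRST(U) = {b, c, d, x}  (via R' d)
FOLLOW(R) includes $ since R is the start symbol.
FOLLOW(U): in R'->R b U b, U is followed by b with FIRST {b}. Thus FOLLOW(U) = {b}.
FOLLOW(R'): in Q->b x R' Q', R' is followed by Q' with FIRST {b, c, z}; in U->R' d, R' is followed by d with FIRST {d}. Thus FOLLOW(R') = {b, c, d, z}.
FOLLOW(Q): in R->c c Q Q', Q is followed by Q' with FIRST {b, c, z}; in R->b Q c, Q is followed by c with FIRST {c}; in R'->Q, the suffix after Q is empty, so FOLLOW(Q) ⊇ FOLLOW(R') = {b, c, d, z}. Thus FOLLOW(Q) = {b, c, d, z}.
FOLLOW(R): in R'->R b U b, R is followed by b U b with FIRST {b}; in Q'->c z R, the suffix after R is empty, so FOLLOW(R) ⊇ FOLLOW(Q') = {$, b, c, d, z}. Thus FOLLOW(R) = {$, b, c, d, z}.
FOLLOW(Q'): in R->c c Q Q', the suffix after Q' is empty, so FOLLOW(Q') ⊇ FOLLOW(R) = {$, b, c, d, z}; in Q->b x R' Q', the suffix after Q' is empty, so FOLLOW(Q') ⊇ FOLLOW(Q) = {b, c, d, z}; in Q'->z x Q' d, Q' is followed by d with FIRST {d}. Thus FOLLOW(Q') = {$, b, c, d, z}.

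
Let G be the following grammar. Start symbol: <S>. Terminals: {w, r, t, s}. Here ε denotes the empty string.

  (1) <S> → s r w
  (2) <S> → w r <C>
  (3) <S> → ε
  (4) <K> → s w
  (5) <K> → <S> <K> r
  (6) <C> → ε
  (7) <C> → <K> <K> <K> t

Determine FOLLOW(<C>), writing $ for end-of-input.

{$, s, w}

FIRST(<S>) = {ε, s, w}
FIRST(<K>) = {s, w}  (via <S> <K> r)
FIRST(<C>) = {ε, s, w}  (via <K> <K> <K> t)
FOLLOW(<S>) includes $ since <S> is the start symbol.
FOLLOW(<S>): in <K>→<S> <K> r, <S> is followed by <K> r with FIRST {s, w}. Thus FOLLOW(<S>) = {$, s, w}.
FOLLOW(<K>): in <K>→<S> <K> r, <K> is followed by r with FIRST {r}; in <C>→<K> <K> <K> t (occurrence 1), <K> is followed by <K> <K> t with FIRST {s, w}; in <C>→<K> <K> <K> t (occurrence 2), <K> is followed by <K> t with FIRST {s, w}; in <C>→<K> <K> <K> t (occurrence 3), <K> is followed by t with FIRST {t}. Thus FOLLOW(<K>) = {r, s, t, w}.
FOLLOW(<C>): in <S>→w r <C>, the suffix after <C> is empty, so FOLLOW(<C>) ⊇ FOLLOW(<S>) = {$, s, w}. Thus FOLLOW(<C>) = {$, s, w}.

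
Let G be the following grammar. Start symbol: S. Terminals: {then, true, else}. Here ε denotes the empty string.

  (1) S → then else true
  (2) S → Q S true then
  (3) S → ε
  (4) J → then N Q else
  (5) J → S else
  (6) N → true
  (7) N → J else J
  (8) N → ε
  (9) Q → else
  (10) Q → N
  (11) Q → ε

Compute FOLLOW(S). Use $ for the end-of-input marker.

{$, else, true}

FIRST(S) = {ε, else, then, true}  (via Q S true then)
FIRST(J) = {else, then, true}  (via S else)
FIRST(N) = {ε, else, then, true}  (via J else J)
FIRST(Q) = {ε, else, then, true}  (via N)
FOLLOW(S) includes $ since S is the start symbol.
FOLLOW(S): in S→Q S true then, S is followed by true then with FIRST {true}; in J→S else, S is followed by else with FIRST {else}. Thus FOLLOW(S) = {$, else, true}.
FOLLOW(Q): in S→Q S true then, Q is followed by S true then with FIRST {else, then, true}; in J→then N Q else, Q is followed by else with FIRST {else}. Thus FOLLOW(Q) = {else, then, true}.
FOLLOW(N): in J→then N Q else, N is followed by Q else with FIRST {else, then, true}; in Q→N, the suffix after N is empty, so FOLLOW(N) ⊇ FOLLOW(Q) = {else, then, true}. Thus FOLLOW(N) = {else, then, true}.
FOLLOW(J): in N→J else J (occurrence 1), J is followed by else J with FIRST {else}; in N→J else J (occurrence 2), the suffix after J is empty, so FOLLOW(J) ⊇ FOLLOW(N) = {else, then, true}. Thus FOLLOW(J) = {else, then, true}.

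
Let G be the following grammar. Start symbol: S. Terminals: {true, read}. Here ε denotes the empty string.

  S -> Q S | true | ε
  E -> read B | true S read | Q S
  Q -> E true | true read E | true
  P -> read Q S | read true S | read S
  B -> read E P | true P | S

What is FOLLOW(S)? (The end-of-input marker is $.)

{$, read, true}

FIRST(P): from P->read Q S we get {read}; from P->read true S we get {read}; from P->read S we get {read}. So FIRST(P) = {read}.
FIRST(S): from S->Q S we get {read, true}; from S->true we get {true}; from S->ε we get {ε}. So FIRST(S) = {ε, read, true}.
FIRST(B): from B->read E P we get {read}; from B->true P we get {true}; from B->S we get {ε, read, true}. So FIRST(B) = {ε, read, true}.
FIRST(E): from E->read B we get {read}; from E->true S read we get {true}; from E->Q S we get {read, true}. So FIRST(E) = {read, true}.
FIRST(Q): from Q->E true we get {read, true}; from Q->true read E we get {true}; from Q->true we get {true}. So FIRST(Q) = {read, true}.
FOLLOW(S) includes $ since S is the start symbol.
FOLLOW(S): in S->Q S, the suffix after S is empty (adds nothing new); in E->true S read, S is followed by read with FIRST {read}; in E->Q S, the suffix after S is empty, so FOLLOW(S) ⊇ FOLLOW(E) = {$, read, true}; in P->read Q S, the suffix after S is empty, so FOLLOW(S) ⊇ FOLLOW(P) = {$, read, true}; in P->read true S, the suffix after S is empty, so FOLLOW(S) ⊇ FOLLOW(P) = {$, read, true}; in P->read S, the suffix after S is empty, so FOLLOW(S) ⊇ FOLLOW(P) = {$, read, true}; in B->S, the suffix after S is empty, so FOLLOW(S) ⊇ FOLLOW(B) = {$, read, true}. Thus FOLLOW(S) = {$, read, true}.
FOLLOW(E): in Q->E true, E is followed by true with FIRST {true}; in Q->true read E, the suffix after E is empty, so FOLLOW(E) ⊇ FOLLOW(Q) = {$, read, true}; in B->read E P, E is followed by P with FIRST {read}. Thus FOLLOW(E) = {$, read, true}.
FOLLOW(B): in E->read B, the suffix after B is empty, so FOLLOW(B) ⊇ FOLLOW(E) = {$, read, true}. Thus FOLLOW(B) = {$, read, true}.
FOLLOW(P): in B->read E P, the suffix after P is empty, so FOLLOW(P) ⊇ FOLLOW(B) = {$, read, true}; in B->true P, the suffix after P is empty, so FOLLOW(P) ⊇ FOLLOW(B) = {$, read, true}. Thus FOLLOW(P) = {$, read, true}.
FOLLOW(Q): in S->Q S, Q is followed by S with FIRST {ε, read, true}; in S->Q S, the suffix after Q is nullable, so FOLLOW(Q) ⊇ FOLLOW(S) = {$, read, true}; in E->Q S, Q is followed by S with FIRST {ε, read, true}; in E->Q S, the suffix after Q is nullable, so FOLLOW(Q) ⊇ FOLLOW(E) = {$, read, true}; in P->read Q S, Q is followed by S with FIRST {ε, read, true}; in P->read Q S, the suffix after Q is nullable, so FOLLOW(Q) ⊇ FOLLOW(P) = {$, read, true}. Thus FOLLOW(Q) = {$, read, true}.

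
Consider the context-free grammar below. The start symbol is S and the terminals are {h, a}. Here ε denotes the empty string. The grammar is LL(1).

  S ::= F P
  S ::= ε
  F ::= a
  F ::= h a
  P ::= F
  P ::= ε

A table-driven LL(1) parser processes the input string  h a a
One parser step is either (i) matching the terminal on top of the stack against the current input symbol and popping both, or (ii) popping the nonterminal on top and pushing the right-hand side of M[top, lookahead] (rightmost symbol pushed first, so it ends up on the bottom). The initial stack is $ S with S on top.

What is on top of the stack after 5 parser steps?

step 1: stack=$ S  input=h a a $  — expand S ::= F P
step 2: stack=$ P F  input=h a a $  — expand F ::= h a
step 3: stack=$ P a h  input=h a a $  — match h
step 4: stack=$ P a  input=a a $  — match a
step 5: stack=$ P  input=a $  — expand P ::= F
Stack after step 5: $ F (top = F).

F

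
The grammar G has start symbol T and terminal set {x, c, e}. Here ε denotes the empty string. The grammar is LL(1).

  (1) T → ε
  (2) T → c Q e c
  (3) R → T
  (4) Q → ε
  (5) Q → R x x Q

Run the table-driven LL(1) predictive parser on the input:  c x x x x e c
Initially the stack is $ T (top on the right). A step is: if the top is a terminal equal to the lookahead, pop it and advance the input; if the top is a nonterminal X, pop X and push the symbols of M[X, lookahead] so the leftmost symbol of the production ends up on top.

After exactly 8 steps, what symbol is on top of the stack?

step 1: stack=$ T  input=c x x x x e c $  — expand T → c Q e c
step 2: stack=$ c e Q c  input=c x x x x e c $  — match c
step 3: stack=$ c e Q  input=x x x x e c $  — expand Q → R x x Q
step 4: stack=$ c e Q x x R  input=x x x x e c $  — expand R → T
step 5: stack=$ c e Q x x T  input=x x x x e c $  — expand T → ε
step 6: stack=$ c e Q x x  input=x x x x e c $  — match x
step 7: stack=$ c e Q x  input=x x x e c $  — match x
step 8: stack=$ c e Q  input=x x e c $  — expand Q → R x x Q
Stack after step 8: $ c e Q x x R (top = R).

R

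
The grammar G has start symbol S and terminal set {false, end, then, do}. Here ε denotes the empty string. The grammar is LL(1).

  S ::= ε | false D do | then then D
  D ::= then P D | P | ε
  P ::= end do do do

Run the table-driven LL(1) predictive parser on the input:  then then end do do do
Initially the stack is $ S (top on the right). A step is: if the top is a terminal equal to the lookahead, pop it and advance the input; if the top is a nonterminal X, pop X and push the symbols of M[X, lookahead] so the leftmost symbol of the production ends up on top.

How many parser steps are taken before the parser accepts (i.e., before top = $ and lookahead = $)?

     Stack           Input                     Action
  1  $ S             then then end do do do $  expand S ::= then then D
  2  $ D then then   then then end do do do $  match then
  3  $ D then        then end do do do $       match then
  4  $ D             end do do do $            expand D ::= P
  5  $ P             end do do do $            expand P ::= end do do do
  6  $ do do do end  end do do do $            match end
  7  $ do do do      do do do $                match do
  8  $ do do         do do $                   match do
  9  $ do            do $                      match do
Accept reached after 9 steps.

9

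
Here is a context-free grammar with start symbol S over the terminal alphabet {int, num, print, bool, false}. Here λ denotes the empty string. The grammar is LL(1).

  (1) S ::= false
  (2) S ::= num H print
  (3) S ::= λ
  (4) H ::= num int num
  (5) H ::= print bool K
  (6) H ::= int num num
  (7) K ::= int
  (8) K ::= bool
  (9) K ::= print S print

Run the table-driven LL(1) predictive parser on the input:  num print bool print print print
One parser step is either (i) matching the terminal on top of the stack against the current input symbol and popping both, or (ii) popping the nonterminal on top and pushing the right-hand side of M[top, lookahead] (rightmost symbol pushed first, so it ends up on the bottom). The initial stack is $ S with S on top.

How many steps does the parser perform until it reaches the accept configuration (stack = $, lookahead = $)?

10

      Stack                  Input                               Action
   1  $ S                    num print bool print print print $  expand S ::= num H print
   2  $ print H num          num print bool print print print $  match num
   3  $ print H              print bool print print print $      expand H ::= print bool K
   4  $ print K bool print   print bool print print print $      match print
   5  $ print K bool         bool print print print $            match bool
   6  $ print K              print print print $                 expand K ::= print S print
   7  $ print print S print  print print print $                 match print
   8  $ print print S        print print $                       expand S ::= λ
   9  $ print print          print print $                       match print
  10  $ print                print $                             match print
Accept reached after 10 steps.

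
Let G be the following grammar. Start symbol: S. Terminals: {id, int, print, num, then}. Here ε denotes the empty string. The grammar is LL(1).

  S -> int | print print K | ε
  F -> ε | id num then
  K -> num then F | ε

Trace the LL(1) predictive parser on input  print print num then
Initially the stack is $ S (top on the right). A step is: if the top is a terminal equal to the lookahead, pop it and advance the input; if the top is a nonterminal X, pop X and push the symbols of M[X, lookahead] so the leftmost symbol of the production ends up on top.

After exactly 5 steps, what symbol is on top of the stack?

then

step 1: stack=$ S  input=print print num then $  — expand S -> print print K
step 2: stack=$ K print print  input=print print num then $  — match print
step 3: stack=$ K print  input=print num then $  — match print
step 4: stack=$ K  input=num then $  — expand K -> num then F
step 5: stack=$ F then num  input=num then $  — match num
Stack after step 5: $ F then (top = then).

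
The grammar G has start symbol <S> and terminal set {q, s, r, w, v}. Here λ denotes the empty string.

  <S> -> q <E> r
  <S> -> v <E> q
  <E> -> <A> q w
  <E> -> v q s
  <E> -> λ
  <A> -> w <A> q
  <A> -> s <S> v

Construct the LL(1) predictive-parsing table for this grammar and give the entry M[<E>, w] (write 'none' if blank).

FIRST(<S>): from <S>->q <E> r we get {q}; from <S>->v <E> q we get {v}. So FIRST(<S>) = {q, v}.
FIRST(<A>): from <A>->w <A> q we get {w}; from <A>->s <S> v we get {s}. So FIRST(<A>) = {s, w}.
FIRST(<E>): from <E>-><A> q w we get {s, w}; from <E>->v q s we get {v}; from <E>->λ we get {λ}. So FIRST(<E>) = {λ, s, v, w}.
FOLLOW(<S>) includes $ since <S> is the start symbol.
FOLLOW(<E>): in <S>->q <E> r, <E> is followed by r with FIRST {r}; in <S>->v <E> q, <E> is followed by q with FIRST {q}. Thus FOLLOW(<E>) = {q, r}.
For <E> -> <A> q w: FIRST(<A> q w) = {s, w}, so it goes in M[<E>, t] for t ∈ {s, w}.
For <E> -> v q s: FIRST(v q s) = {v}, so it goes in M[<E>, t] for t ∈ {v}.
For <E> -> λ: FIRST(λ) = {λ}, so it goes in M[<E>, t] for t ∈ {}; since λ ∈ FIRST, also for every t ∈ FOLLOW(<E>) = {q, r}.

<E> -> <A> q w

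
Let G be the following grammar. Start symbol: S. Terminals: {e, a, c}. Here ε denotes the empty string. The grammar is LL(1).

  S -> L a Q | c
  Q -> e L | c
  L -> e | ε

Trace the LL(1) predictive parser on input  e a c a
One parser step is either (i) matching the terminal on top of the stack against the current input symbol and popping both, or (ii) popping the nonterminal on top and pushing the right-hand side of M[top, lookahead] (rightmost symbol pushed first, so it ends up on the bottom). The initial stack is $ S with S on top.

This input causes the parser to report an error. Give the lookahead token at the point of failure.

a

step 1: stack=$ S  input=e a c a $  — expand S -> L a Q
step 2: stack=$ Q a L  input=e a c a $  — expand L -> e
step 3: stack=$ Q a e  input=e a c a $  — match e
step 4: stack=$ Q a  input=a c a $  — match a
step 5: stack=$ Q  input=c a $  — expand Q -> c
step 6: stack=$ c  input=c a $  — match c
step 7: stack=$  input=a $  — error: stack empty but input remains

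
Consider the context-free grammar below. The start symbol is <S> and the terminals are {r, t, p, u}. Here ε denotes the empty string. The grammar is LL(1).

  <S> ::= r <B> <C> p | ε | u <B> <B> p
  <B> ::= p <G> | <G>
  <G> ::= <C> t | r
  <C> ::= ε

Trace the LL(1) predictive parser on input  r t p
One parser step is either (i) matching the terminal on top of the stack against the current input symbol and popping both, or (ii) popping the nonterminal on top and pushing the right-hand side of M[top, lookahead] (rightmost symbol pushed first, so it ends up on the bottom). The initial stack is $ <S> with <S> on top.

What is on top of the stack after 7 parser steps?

step 1: stack=$ <S>  input=r t p $  — expand <S> ::= r <B> <C> p
step 2: stack=$ p <C> <B> r  input=r t p $  — match r
step 3: stack=$ p <C> <B>  input=t p $  — expand <B> ::= <G>
step 4: stack=$ p <C> <G>  input=t p $  — expand <G> ::= <C> t
step 5: stack=$ p <C> t <C>  input=t p $  — expand <C> ::= ε
step 6: stack=$ p <C> t  input=t p $  — match t
step 7: stack=$ p <C>  input=p $  — expand <C> ::= ε
Stack after step 7: $ p (top = p).

p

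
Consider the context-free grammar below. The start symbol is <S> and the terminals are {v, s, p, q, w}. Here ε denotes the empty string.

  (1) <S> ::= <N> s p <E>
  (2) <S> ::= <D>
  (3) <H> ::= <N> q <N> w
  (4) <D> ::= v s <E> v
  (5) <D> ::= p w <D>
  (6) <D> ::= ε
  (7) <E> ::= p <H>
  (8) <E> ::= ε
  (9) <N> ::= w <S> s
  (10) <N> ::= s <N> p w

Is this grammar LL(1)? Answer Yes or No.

FIRST(<S>) = {ε, p, s, v, w}
FIRST(<H>) = {s, w}
FIRST(<D>) = {ε, p, v}
FIRST(<E>) = {ε, p}
FIRST(<N>) = {s, w}
FOLLOW(<S>) = {$, s}
FOLLOW(<H>) = {$, s, v}
FOLLOW(<D>) = {$, s}
FOLLOW(<E>) = {$, s, v}
FOLLOW(<N>) = {p, q, s, w}
Cell M[<S>, s] receives both <S> ::= <N> s p <E> and <S> ::= <D> — the grammar is not LL(1).

No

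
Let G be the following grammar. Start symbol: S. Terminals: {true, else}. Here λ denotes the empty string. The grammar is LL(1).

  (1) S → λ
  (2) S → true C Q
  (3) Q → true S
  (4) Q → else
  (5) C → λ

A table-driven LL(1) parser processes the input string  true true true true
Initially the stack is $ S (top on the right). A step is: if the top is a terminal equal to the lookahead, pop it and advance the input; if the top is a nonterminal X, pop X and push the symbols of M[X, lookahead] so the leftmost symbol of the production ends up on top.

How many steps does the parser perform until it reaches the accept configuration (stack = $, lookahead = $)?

11

      Stack       Input                  Action
   1  $ S         true true true true $  expand S → true C Q
   2  $ Q C true  true true true true $  match true
   3  $ Q C       true true true $       expand C → λ
   4  $ Q         true true true $       expand Q → true S
   5  $ S true    true true true $       match true
   6  $ S         true true $            expand S → true C Q
   7  $ Q C true  true true $            match true
   8  $ Q C       true $                 expand C → λ
   9  $ Q         true $                 expand Q → true S
  10  $ S true    true $                 match true
  11  $ S         $                      expand S → λ
Accept reached after 11 steps.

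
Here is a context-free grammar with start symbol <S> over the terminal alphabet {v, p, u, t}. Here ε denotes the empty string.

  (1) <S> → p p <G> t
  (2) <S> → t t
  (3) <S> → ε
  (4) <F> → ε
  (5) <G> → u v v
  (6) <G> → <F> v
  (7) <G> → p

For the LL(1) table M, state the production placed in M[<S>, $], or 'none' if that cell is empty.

<S> → ε

FIRST(<S>): from <S>→p p <G> t we get {p}; from <S>→t t we get {t}; from <S>→ε we get {ε}. So FIRST(<S>) = {ε, p, t}.
FIRST(<F>): from <F>→ε we get {ε}. So FIRST(<F>) = {ε}.
FIRST(<G>): from <G>→u v v we get {u}; from <G>→<F> v we get {v}; from <G>→p we get {p}. So FIRST(<G>) = {p, u, v}.
FOLLOW(<S>) includes $ since <S> is the start symbol.
FOLLOW(<S>): <S> appears on no right-hand side. Thus FOLLOW(<S>) = {$}.
For <S> → p p <G> t: FIRST(p p <G> t) = {p}, so it goes in M[<S>, t] for t ∈ {p}.
For <S> → t t: FIRST(t t) = {t}, so it goes in M[<S>, t] for t ∈ {t}.
For <S> → ε: FIRST(ε) = {ε}, so it goes in M[<S>, t] for t ∈ {}; since ε ∈ FIRST, also for every t ∈ FOLLOW(<S>) = {$}.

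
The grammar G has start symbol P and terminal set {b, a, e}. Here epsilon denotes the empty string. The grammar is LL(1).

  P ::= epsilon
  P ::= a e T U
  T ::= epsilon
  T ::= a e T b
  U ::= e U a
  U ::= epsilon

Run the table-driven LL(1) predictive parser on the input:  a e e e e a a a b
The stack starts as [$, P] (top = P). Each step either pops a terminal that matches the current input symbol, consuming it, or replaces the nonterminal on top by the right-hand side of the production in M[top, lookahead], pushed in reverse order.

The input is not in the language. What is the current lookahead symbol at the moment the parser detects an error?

b

step 1: stack=$ P  input=a e e e e a a a b $  — expand P ::= a e T U
step 2: stack=$ U T e a  input=a e e e e a a a b $  — match a
step 3: stack=$ U T e  input=e e e e a a a b $  — match e
step 4: stack=$ U T  input=e e e a a a b $  — expand T ::= epsilon
step 5: stack=$ U  input=e e e a a a b $  — expand U ::= e U a
step 6: stack=$ a U e  input=e e e a a a b $  — match e
step 7: stack=$ a U  input=e e a a a b $  — expand U ::= e U a
step 8: stack=$ a a U e  input=e e a a a b $  — match e
step 9: stack=$ a a U  input=e a a a b $  — expand U ::= e U a
step 10: stack=$ a a a U e  input=e a a a b $  — match e
step 11: stack=$ a a a U  input=a a a b $  — expand U ::= epsilon
step 12: stack=$ a a a  input=a a a b $  — match a
step 13: stack=$ a a  input=a a b $  — match a
step 14: stack=$ a  input=a b $  — match a
step 15: stack=$  input=b $  — error: stack empty but input remains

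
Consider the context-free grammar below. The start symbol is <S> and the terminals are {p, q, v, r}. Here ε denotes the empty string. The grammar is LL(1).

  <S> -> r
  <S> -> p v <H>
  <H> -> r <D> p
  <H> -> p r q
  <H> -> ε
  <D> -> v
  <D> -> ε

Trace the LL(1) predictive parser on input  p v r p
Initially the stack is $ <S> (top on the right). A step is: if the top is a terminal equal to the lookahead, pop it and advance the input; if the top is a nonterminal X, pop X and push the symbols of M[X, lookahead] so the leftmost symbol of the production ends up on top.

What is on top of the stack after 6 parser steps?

p

step 1: stack=$ <S>  input=p v r p $  — expand <S> -> p v <H>
step 2: stack=$ <H> v p  input=p v r p $  — match p
step 3: stack=$ <H> v  input=v r p $  — match v
step 4: stack=$ <H>  input=r p $  — expand <H> -> r <D> p
step 5: stack=$ p <D> r  input=r p $  — match r
step 6: stack=$ p <D>  input=p $  — expand <D> -> ε
Stack after step 6: $ p (top = p).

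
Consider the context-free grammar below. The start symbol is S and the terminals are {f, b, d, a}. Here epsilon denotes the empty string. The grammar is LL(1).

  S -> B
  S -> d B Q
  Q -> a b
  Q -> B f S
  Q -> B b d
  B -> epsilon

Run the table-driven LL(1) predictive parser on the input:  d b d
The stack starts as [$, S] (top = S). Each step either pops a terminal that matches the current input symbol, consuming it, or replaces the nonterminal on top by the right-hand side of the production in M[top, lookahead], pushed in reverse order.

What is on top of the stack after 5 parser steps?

b

     Stack    Input    Action
  1  $ S      d b d $  expand S -> d B Q
  2  $ Q B d  d b d $  match d
  3  $ Q B    b d $    expand B -> epsilon
  4  $ Q      b d $    expand Q -> B b d
  5  $ d b B  b d $    expand B -> epsilon
Stack after step 5: $ d b (top = b).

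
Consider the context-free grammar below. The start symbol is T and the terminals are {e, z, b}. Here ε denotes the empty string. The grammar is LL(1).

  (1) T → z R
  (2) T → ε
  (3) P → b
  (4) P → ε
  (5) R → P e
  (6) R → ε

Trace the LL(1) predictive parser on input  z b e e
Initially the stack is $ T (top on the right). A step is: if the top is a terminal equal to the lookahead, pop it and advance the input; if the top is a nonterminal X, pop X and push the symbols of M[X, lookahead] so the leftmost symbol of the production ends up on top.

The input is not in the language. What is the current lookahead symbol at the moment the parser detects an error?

e

     Stack  Input      Action
  1  $ T    z b e e $  expand T → z R
  2  $ R z  z b e e $  match z
  3  $ R    b e e $    expand R → P e
  4  $ e P  b e e $    expand P → b
  5  $ e b  b e e $    match b
  6  $ e    e e $      match e
  7  $      e $        error: stack empty but input remains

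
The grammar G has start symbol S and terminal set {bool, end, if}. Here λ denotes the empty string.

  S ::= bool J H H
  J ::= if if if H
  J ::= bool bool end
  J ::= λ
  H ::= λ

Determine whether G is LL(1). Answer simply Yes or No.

Yes

FIRST(S) = {bool}
FIRST(J) = {λ, bool, if}
FIRST(H) = {λ}
FOLLOW(S) = {$}
FOLLOW(J) = {$}
FOLLOW(H) = {$}
Each cell of M receives at most one production.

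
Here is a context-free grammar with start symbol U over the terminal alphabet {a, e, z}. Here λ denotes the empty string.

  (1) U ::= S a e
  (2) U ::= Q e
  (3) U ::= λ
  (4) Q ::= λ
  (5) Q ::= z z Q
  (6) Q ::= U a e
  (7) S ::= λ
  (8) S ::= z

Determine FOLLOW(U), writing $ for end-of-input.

{$, a}

FIRST(S) = {λ, z}
FIRST(U) = {λ, a, e, z}  (via S a e, Q e)
FIRST(Q) = {λ, a, e, z}  (via U a e)
FOLLOW(U) includes $ since U is the start symbol.
FOLLOW(U): in Q::=U a e, U is followed by a e with FIRST {a}. Thus FOLLOW(U) = {$, a}.
FOLLOW(Q): in U::=Q e, Q is followed by e with FIRST {e}; in Q::=z z Q, the suffix after Q is empty (adds nothing new). Thus FOLLOW(Q) = {e}.
FOLLOW(S): in U::=S a e, S is followed by a e with FIRST {a}. Thus FOLLOW(S) = {a}.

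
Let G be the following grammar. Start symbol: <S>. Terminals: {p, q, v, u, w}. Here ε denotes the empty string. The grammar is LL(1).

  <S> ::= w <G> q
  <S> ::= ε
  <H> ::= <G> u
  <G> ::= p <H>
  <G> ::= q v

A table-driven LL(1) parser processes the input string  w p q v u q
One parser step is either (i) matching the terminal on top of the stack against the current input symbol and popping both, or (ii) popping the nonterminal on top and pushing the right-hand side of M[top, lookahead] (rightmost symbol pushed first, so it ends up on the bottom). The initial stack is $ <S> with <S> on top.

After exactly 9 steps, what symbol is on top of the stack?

     Stack      Input          Action
  1  $ <S>      w p q v u q $  expand <S> ::= w <G> q
  2  $ q <G> w  w p q v u q $  match w
  3  $ q <G>    p q v u q $    expand <G> ::= p <H>
  4  $ q <H> p  p q v u q $    match p
  5  $ q <H>    q v u q $      expand <H> ::= <G> u
  6  $ q u <G>  q v u q $      expand <G> ::= q v
  7  $ q u v q  q v u q $      match q
  8  $ q u v    v u q $        match v
  9  $ q u      u q $          match u
Stack after step 9: $ q (top = q).

q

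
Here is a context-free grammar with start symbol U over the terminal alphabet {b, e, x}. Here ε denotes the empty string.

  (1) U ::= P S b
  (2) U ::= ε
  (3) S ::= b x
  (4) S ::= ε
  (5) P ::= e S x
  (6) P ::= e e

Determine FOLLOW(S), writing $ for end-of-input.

{b, x}

FIRST(S) = {ε, b}
FIRST(P) = {e}
FIRST(U) = {ε, e}  (via P S b)
FOLLOW(U) includes $ since U is the start symbol.
FOLLOW(U): U appears on no right-hand side. Thus FOLLOW(U) = {$}.
FOLLOW(S): in U::=P S b, S is followed by b with FIRST {b}; in P::=e S x, S is followed by x with FIRST {x}. Thus FOLLOW(S) = {b, x}.
FOLLOW(P): in U::=P S b, P is followed by S b with FIRST {b}. Thus FOLLOW(P) = {b}.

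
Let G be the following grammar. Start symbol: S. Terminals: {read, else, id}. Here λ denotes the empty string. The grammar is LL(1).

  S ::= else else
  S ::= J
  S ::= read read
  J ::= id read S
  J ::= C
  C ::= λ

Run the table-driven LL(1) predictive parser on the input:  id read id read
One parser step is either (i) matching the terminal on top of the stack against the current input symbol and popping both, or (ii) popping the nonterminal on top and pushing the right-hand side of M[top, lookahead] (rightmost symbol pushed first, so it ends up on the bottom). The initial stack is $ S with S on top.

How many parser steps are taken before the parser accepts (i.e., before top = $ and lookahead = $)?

11

step 1: stack=$ S  input=id read id read $  — expand S ::= J
step 2: stack=$ J  input=id read id read $  — expand J ::= id read S
step 3: stack=$ S read id  input=id read id read $  — match id
step 4: stack=$ S read  input=read id read $  — match read
step 5: stack=$ S  input=id read $  — expand S ::= J
step 6: stack=$ J  input=id read $  — expand J ::= id read S
step 7: stack=$ S read id  input=id read $  — match id
step 8: stack=$ S read  input=read $  — match read
step 9: stack=$ S  input=$  — expand S ::= J
step 10: stack=$ J  input=$  — expand J ::= C
step 11: stack=$ C  input=$  — expand C ::= λ
Accept reached after 11 steps.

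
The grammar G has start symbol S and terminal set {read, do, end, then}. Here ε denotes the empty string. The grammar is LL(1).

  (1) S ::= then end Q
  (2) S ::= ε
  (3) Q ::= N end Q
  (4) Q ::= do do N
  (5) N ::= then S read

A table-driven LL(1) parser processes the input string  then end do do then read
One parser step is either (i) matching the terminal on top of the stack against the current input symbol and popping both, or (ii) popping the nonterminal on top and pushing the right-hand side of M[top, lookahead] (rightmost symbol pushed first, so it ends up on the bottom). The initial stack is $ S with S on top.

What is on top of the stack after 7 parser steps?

step 1: stack=$ S  input=then end do do then read $  — expand S ::= then end Q
step 2: stack=$ Q end then  input=then end do do then read $  — match then
step 3: stack=$ Q end  input=end do do then read $  — match end
step 4: stack=$ Q  input=do do then read $  — expand Q ::= do do N
step 5: stack=$ N do do  input=do do then read $  — match do
step 6: stack=$ N do  input=do then read $  — match do
step 7: stack=$ N  input=then read $  — expand N ::= then S read
Stack after step 7: $ read S then (top = then).

then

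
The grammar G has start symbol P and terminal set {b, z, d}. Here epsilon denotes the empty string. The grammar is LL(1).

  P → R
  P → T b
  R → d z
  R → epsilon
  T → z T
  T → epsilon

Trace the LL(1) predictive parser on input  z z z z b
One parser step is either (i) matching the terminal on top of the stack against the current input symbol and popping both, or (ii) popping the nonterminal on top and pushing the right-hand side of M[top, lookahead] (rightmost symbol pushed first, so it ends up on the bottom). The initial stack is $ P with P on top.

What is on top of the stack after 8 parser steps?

z

     Stack    Input        Action
  1  $ P      z z z z b $  expand P → T b
  2  $ b T    z z z z b $  expand T → z T
  3  $ b T z  z z z z b $  match z
  4  $ b T    z z z b $    expand T → z T
  5  $ b T z  z z z b $    match z
  6  $ b T    z z b $      expand T → z T
  7  $ b T z  z z b $      match z
  8  $ b T    z b $        expand T → z T
Stack after step 8: $ b T z (top = z).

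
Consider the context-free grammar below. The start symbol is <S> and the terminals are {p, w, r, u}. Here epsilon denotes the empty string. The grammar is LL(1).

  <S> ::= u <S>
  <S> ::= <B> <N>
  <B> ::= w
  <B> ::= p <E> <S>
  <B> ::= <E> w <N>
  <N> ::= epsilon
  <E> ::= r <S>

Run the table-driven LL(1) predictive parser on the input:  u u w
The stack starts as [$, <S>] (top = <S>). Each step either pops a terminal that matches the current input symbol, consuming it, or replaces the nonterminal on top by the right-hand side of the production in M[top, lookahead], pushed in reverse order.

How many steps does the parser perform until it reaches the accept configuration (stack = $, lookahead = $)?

8

step 1: stack=$ <S>  input=u u w $  — expand <S> ::= u <S>
step 2: stack=$ <S> u  input=u u w $  — match u
step 3: stack=$ <S>  input=u w $  — expand <S> ::= u <S>
step 4: stack=$ <S> u  input=u w $  — match u
step 5: stack=$ <S>  input=w $  — expand <S> ::= <B> <N>
step 6: stack=$ <N> <B>  input=w $  — expand <B> ::= w
step 7: stack=$ <N> w  input=w $  — match w
step 8: stack=$ <N>  input=$  — expand <N> ::= epsilon
Accept reached after 8 steps.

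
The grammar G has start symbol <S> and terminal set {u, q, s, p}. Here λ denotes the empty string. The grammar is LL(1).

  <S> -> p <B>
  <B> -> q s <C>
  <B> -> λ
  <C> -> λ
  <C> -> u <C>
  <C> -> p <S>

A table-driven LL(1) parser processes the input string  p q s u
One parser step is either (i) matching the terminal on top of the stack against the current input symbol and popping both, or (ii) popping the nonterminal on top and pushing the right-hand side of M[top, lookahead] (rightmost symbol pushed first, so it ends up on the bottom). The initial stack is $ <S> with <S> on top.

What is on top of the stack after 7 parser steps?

step 1: stack=$ <S>  input=p q s u $  — expand <S> -> p <B>
step 2: stack=$ <B> p  input=p q s u $  — match p
step 3: stack=$ <B>  input=q s u $  — expand <B> -> q s <C>
step 4: stack=$ <C> s q  input=q s u $  — match q
step 5: stack=$ <C> s  input=s u $  — match s
step 6: stack=$ <C>  input=u $  — expand <C> -> u <C>
step 7: stack=$ <C> u  input=u $  — match u
Stack after step 7: $ <C> (top = <C>).

<C>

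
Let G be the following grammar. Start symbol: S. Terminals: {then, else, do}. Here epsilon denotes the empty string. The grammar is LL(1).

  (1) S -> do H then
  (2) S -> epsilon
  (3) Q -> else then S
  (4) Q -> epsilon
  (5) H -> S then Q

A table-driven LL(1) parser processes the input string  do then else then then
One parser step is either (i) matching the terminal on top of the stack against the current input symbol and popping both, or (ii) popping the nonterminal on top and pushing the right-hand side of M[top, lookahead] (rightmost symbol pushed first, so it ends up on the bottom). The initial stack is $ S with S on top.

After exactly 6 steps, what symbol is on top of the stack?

else

step 1: stack=$ S  input=do then else then then $  — expand S -> do H then
step 2: stack=$ then H do  input=do then else then then $  — match do
step 3: stack=$ then H  input=then else then then $  — expand H -> S then Q
step 4: stack=$ then Q then S  input=then else then then $  — expand S -> epsilon
step 5: stack=$ then Q then  input=then else then then $  — match then
step 6: stack=$ then Q  input=else then then $  — expand Q -> else then S
Stack after step 6: $ then S then else (top = else).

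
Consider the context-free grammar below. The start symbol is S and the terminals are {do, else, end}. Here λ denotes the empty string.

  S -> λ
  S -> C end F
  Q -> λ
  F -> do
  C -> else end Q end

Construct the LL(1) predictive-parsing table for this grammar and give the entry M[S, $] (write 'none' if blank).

FIRST(Q) = {λ}
FIRST(F) = {do}
FIRST(C) = {else}
FIRST(S) = {λ, else}  (via C end F)
FOLLOW(S) includes $ since S is the start symbol.
FOLLOW(S): S appears on no right-hand side. Thus FOLLOW(S) = {$}.
For S -> λ: FIRST(λ) = {λ}, so it goes in M[S, t] for t ∈ {}; since λ ∈ FIRST, also for every t ∈ FOLLOW(S) = {$}.
For S -> C end F: FIRST(C end F) = {else}, so it goes in M[S, t] for t ∈ {else}.

S -> λ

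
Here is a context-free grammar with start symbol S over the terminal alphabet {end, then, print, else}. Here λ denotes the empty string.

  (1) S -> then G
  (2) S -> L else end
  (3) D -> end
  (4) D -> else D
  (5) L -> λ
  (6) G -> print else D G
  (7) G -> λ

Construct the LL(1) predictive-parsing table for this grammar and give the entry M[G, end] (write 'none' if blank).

FIRST(D) = {else, end}
FIRST(L) = {λ}
FIRST(G) = {λ, print}
FIRST(S) = {else, then}  (via L else end)
FOLLOW(S) includes $ since S is the start symbol.
FOLLOW(S): S appears on no right-hand side. Thus FOLLOW(S) = {$}.
FOLLOW(G): in S->then G, the suffix after G is empty, so FOLLOW(G) ⊇ FOLLOW(S) = {$}; in G->print else D G, the suffix after G is empty (adds nothing new). Thus FOLLOW(G) = {$}.
For G -> print else D G: FIRST(print else D G) = {print}, so it goes in M[G, t] for t ∈ {print}.
For G -> λ: FIRST(λ) = {λ}, so it goes in M[G, t] for t ∈ {}; since λ ∈ FIRST, also for every t ∈ FOLLOW(G) = {$}.
None of these place a production in M[G, end].

none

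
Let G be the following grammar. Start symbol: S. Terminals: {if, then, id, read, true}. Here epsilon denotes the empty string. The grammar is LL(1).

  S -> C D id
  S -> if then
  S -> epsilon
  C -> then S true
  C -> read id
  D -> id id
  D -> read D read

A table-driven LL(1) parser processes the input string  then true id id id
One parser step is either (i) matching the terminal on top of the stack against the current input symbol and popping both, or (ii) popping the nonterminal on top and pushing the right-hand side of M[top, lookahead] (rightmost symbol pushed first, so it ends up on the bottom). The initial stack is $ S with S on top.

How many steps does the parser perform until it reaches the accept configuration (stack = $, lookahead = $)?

step 1: stack=$ S  input=then true id id id $  — expand S -> C D id
step 2: stack=$ id D C  input=then true id id id $  — expand C -> then S true
step 3: stack=$ id D true S then  input=then true id id id $  — match then
step 4: stack=$ id D true S  input=true id id id $  — expand S -> epsilon
step 5: stack=$ id D true  input=true id id id $  — match true
step 6: stack=$ id D  input=id id id $  — expand D -> id id
step 7: stack=$ id id id  input=id id id $  — match id
step 8: stack=$ id id  input=id id $  — match id
step 9: stack=$ id  input=id $  — match id
Accept reached after 9 steps.

9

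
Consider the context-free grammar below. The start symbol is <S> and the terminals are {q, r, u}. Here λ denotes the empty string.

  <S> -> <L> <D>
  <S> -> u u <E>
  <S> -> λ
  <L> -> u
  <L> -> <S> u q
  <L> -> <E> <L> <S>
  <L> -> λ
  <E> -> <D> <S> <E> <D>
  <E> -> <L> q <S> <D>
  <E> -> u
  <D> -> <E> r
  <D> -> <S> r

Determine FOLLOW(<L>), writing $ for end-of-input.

{q, r, u}

FIRST(<S>) = {λ, q, r, u}  (via <L> <D>)
FIRST(<L>) = {λ, q, r, u}  (via <S> u q, <E> <L> <S>)
FIRST(<E>) = {q, r, u}  (via <D> <S> <E> <D>, <L> q <S> <D>)
FIRST(<D>) = {q, r, u}  (via <E> r, <S> r)
FOLLOW(<S>) includes $ since <S> is the start symbol.
FOLLOW(<L>): in <S>-><L> <D>, <L> is followed by <D> with FIRST {q, r, u}; in <L>-><E> <L> <S>, <L> is followed by <S> with FIRST {λ, q, r, u}; in <L>-><E> <L> <S>, the suffix after <L> is nullable (adds nothing new); in <E>-><L> q <S> <D>, <L> is followed by q <S> <D> with FIRST {q}. Thus FOLLOW(<L>) = {q, r, u}.
FOLLOW(<S>): in <L>-><S> u q, <S> is followed by u q with FIRST {u}; in <L>-><E> <L> <S>, the suffix after <S> is empty, so FOLLOW(<S>) ⊇ FOLLOW(<L>) = {q, r, u}; in <E>-><D> <S> <E> <D>, <S> is followed by <E> <D> with FIRST {q, r, u}; in <E>-><L> q <S> <D>, <S> is followed by <D> with FIRST {q, r, u}; in <D>-><S> r, <S> is followed by r with FIRST {r}. Thus FOLLOW(<S>) = {$, q, r, u}.
FOLLOW(<E>): in <S>->u u <E>, the suffix after <E> is empty, so FOLLOW(<E>) ⊇ FOLLOW(<S>) = {$, q, r, u}; in <L>-><E> <L> <S>, <E> is followed by <L> <S> with FIRST {λ, q, r, u}; in <L>-><E> <L> <S>, the suffix after <E> is nullable, so FOLLOW(<E>) ⊇ FOLLOW(<L>) = {q, r, u}; in <E>-><D> <S> <E> <D>, <E> is followed by <D> with FIRST {q, r, u}; in <D>-><E> r, <E> is followed by r with FIRST {r}. Thus FOLLOW(<E>) = {$, q, r, u}.
FOLLOW(<D>): in <S>-><L> <D>, the suffix after <D> is empty, so FOLLOW(<D>) ⊇ FOLLOW(<S>) = {$, q, r, u}; in <E>-><D> <S> <E> <D> (occurrence 1), <D> is followed by <S> <E> <D> with FIRST {q, r, u}; in <E>-><D> <S> <E> <D> (occurrence 2), the suffix after <D> is empty, so FOLLOW(<D>) ⊇ FOLLOW(<E>) = {$, q, r, u}; in <E>-><L> q <S> <D>, the suffix after <D> is empty, so FOLLOW(<D>) ⊇ FOLLOW(<E>) = {$, q, r, u}. Thus FOLLOW(<D>) = {$, q, r, u}.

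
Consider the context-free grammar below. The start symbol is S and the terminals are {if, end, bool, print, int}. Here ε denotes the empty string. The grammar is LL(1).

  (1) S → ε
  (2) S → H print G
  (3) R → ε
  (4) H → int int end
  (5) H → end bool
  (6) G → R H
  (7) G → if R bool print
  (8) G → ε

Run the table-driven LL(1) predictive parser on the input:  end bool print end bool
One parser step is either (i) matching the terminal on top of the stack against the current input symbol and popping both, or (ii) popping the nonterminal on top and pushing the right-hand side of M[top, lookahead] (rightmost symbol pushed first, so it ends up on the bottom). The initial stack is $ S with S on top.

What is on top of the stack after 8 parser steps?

     Stack               Input                      Action
  1  $ S                 end bool print end bool $  expand S → H print G
  2  $ G print H         end bool print end bool $  expand H → end bool
  3  $ G print bool end  end bool print end bool $  match end
  4  $ G print bool      bool print end bool $      match bool
  5  $ G print           print end bool $           match print
  6  $ G                 end bool $                 expand G → R H
  7  $ H R               end bool $                 expand R → ε
  8  $ H                 end bool $                 expand H → end bool
Stack after step 8: $ bool end (top = end).

end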